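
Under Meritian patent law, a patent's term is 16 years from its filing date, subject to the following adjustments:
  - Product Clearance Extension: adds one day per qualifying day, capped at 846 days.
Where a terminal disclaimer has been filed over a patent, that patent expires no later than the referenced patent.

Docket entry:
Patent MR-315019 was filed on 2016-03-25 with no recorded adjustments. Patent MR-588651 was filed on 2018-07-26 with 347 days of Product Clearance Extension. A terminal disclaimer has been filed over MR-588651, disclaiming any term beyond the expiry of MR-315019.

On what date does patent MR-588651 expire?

2032-03-25

Natural term of MR-588651:
  Base: filing + 16 years → 26 July 2034.
  Product Clearance Extension: 347 days (within the 846-day cap) → +347 days → 8 July 2035.
Expiry of referenced patent MR-315019:
  Base: filing + 16 years → 25 March 2032.
Terminal disclaimer: MR-588651 expires on the earlier of 8 July 2035 and 25 March 2032.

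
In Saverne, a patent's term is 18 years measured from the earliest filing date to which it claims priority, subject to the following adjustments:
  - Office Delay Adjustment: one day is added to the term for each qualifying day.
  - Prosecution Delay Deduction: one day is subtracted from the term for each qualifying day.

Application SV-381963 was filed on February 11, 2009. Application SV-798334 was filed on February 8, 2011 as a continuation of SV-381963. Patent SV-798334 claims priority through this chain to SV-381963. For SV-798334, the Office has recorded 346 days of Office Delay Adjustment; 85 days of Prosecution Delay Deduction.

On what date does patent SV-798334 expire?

Earliest priority filing: 11 February 2009.
Base term: 11 February 2009 + 18 years → 11 February 2027.
Office Delay Adjustment: +346 days → 23 January 2028.
Prosecution Delay Deduction: −85 days → 30 October 2027.

2027-10-30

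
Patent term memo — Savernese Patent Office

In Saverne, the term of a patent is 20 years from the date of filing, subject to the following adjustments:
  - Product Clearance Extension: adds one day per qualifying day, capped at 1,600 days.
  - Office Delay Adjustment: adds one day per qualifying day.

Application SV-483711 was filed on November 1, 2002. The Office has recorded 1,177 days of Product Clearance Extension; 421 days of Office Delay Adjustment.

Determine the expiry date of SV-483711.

Base term: filing date + 20 years → 1 November 2022.
Product Clearance Extension: 1177 days (within the 1600-day cap) → +1177 days → 21 January 2026.
Office Delay Adjustment: +421 days → 18 March 2027.

2027-03-18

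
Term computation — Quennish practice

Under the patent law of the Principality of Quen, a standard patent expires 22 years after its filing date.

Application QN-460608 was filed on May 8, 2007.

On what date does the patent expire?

2029-05-08

Filing date + 22 years → 8 May 2029.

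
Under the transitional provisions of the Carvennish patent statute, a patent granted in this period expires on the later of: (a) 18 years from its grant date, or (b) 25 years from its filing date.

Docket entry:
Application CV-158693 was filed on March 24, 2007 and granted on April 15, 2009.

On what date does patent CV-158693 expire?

(a) grant + 18 years → 15 April 2027.
(b) filing + 25 years → 24 March 2032.
Later of the two: 24 March 2032.

March 24, 2032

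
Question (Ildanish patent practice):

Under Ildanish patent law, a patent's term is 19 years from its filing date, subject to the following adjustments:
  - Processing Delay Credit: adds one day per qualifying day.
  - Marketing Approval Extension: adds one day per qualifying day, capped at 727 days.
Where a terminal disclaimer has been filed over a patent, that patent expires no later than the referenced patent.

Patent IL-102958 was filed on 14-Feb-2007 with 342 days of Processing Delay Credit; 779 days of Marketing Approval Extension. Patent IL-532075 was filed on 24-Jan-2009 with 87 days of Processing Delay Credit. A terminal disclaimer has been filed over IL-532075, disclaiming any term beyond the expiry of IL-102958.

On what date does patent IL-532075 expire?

April 20, 2028

Natural term of IL-532075:
  Base: filing + 19 years → 24 January 2028.
  Processing Delay Credit: +87 days → 20 April 2028.
Expiry of referenced patent IL-102958:
  Base: filing + 19 years → 14 February 2026.
  Processing Delay Credit: +342 days → 22 January 2027.
  Marketing Approval Extension: 779 days claimed exceeds the 727-day cap, so +727 days → 18 January 2029.
Terminal disclaimer: IL-532075 expires on the earlier of 20 April 2028 and 18 January 2029.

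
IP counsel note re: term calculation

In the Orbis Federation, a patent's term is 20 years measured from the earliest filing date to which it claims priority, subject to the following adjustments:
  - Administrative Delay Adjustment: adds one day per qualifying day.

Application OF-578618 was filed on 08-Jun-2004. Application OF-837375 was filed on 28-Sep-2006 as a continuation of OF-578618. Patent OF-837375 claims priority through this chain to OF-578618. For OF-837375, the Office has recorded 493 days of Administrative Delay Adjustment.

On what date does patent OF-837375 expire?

Earliest priority filing: 8 June 2004.
Base term: 8 June 2004 + 20 years → 8 June 2024.
Administrative Delay Adjustment: +493 days → 14 October 2025.

2025-10-14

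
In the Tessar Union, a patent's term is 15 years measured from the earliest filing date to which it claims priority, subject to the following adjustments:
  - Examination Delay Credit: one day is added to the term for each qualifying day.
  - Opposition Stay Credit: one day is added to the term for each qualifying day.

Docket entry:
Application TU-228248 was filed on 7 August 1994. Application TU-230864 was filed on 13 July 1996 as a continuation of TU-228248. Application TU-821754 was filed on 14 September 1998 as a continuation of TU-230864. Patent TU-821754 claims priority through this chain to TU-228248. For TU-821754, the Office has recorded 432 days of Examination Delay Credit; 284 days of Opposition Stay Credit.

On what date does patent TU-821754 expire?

2011-07-24

Earliest priority filing: 7 August 1994.
Base term: 7 August 1994 + 15 years → 7 August 2009.
Examination Delay Credit: +432 days → 13 October 2010.
Opposition Stay Credit: +284 days → 24 July 2011.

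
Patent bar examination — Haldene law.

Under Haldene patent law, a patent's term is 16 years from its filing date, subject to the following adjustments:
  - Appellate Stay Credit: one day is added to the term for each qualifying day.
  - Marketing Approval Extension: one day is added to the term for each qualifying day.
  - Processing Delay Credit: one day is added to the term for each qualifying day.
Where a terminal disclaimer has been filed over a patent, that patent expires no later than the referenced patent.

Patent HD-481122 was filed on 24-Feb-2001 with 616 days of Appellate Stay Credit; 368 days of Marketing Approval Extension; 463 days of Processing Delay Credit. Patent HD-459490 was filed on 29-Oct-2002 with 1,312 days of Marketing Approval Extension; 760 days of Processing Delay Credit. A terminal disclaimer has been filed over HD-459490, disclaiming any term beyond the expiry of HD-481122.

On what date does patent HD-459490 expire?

2021-02-10

Natural term of HD-459490:
  Base: filing + 16 years → 29 October 2018.
  Marketing Approval Extension: +1312 days → 2 June 2022.
  Processing Delay Credit: +760 days → 1 July 2024.
Expiry of referenced patent HD-481122:
  Base: filing + 16 years → 24 February 2017.
  Appellate Stay Credit: +616 days → 2 November 2018.
  Marketing Approval Extension: +368 days → 5 November 2019.
  Processing Delay Credit: +463 days → 10 February 2021.
Terminal disclaimer: HD-459490 expires on the earlier of 1 July 2024 and 10 February 2021.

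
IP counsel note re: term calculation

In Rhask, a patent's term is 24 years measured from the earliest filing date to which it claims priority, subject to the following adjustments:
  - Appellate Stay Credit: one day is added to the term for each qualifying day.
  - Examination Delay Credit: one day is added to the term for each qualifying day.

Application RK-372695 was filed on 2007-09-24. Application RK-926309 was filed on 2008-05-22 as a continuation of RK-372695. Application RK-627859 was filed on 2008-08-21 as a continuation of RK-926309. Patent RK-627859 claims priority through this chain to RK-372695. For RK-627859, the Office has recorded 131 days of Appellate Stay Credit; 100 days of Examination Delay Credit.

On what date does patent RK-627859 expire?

Earliest priority filing: 24 September 2007.
Base term: 24 September 2007 + 24 years → 24 September 2031.
Appellate Stay Credit: +131 days → 2 February 2032.
Examination Delay Credit: +100 days → 12 May 2032.

2032-05-12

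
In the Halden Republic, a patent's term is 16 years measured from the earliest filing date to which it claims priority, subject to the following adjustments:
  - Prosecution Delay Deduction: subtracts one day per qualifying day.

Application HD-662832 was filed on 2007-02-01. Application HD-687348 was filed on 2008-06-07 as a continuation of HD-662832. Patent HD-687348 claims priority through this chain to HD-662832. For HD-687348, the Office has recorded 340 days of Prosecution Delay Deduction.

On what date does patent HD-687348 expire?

2022-02-26

Earliest priority filing: 1 February 2007.
Base term: 1 February 2007 + 16 years → 1 February 2023.
Prosecution Delay Deduction: −340 days → 26 February 2022.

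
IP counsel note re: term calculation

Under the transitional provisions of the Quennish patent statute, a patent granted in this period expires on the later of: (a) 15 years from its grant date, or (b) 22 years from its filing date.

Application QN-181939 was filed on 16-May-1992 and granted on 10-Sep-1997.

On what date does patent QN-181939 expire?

(a) grant + 15 years → 10 September 2012.
(b) filing + 22 years → 16 May 2014.
Later of the two: 16 May 2014.

May 16, 2014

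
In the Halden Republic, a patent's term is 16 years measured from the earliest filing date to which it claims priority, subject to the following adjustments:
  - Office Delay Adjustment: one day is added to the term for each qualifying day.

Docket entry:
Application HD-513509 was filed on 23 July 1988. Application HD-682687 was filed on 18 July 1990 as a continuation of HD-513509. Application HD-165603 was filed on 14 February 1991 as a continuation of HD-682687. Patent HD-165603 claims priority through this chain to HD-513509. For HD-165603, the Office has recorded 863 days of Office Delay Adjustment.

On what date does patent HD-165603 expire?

2006-12-03

Earliest priority filing: 23 July 1988.
Base term: 23 July 1988 + 16 years → 23 July 2004.
Office Delay Adjustment: +863 days → 3 December 2006.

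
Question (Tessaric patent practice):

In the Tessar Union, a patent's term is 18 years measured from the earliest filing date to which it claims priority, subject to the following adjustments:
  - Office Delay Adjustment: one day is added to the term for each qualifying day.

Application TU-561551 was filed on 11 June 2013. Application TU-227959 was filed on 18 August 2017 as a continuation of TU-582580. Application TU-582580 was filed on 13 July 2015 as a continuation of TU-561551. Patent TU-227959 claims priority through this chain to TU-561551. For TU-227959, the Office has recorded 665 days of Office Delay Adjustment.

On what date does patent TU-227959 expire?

Earliest priority filing: 11 June 2013.
Base term: 11 June 2013 + 18 years → 11 June 2031.
Office Delay Adjustment: +665 days → 6 April 2033.

April 6, 2033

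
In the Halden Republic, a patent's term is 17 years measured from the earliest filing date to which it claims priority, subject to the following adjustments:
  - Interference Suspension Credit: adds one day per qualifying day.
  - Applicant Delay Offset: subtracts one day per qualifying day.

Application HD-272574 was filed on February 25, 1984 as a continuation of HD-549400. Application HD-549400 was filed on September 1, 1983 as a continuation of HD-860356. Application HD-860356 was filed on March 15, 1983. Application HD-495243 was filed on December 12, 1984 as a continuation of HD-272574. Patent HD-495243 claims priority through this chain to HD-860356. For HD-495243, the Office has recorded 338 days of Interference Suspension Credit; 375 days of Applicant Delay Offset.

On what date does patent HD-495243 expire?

2000-02-07

Earliest priority filing: 15 March 1983.
Base term: 15 March 1983 + 17 years → 15 March 2000.
Interference Suspension Credit: +338 days → 16 February 2001.
Applicant Delay Offset: −375 days → 7 February 2000.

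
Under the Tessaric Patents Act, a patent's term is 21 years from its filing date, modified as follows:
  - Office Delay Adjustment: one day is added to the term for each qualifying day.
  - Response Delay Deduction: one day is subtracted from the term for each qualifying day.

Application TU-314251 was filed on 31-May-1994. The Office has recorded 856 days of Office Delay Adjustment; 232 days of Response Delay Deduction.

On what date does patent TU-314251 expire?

February 13, 2017

Base term: filing date + 21 years → 31 May 2015.
Office Delay Adjustment: +856 days → 3 October 2017.
Response Delay Deduction: −232 days → 13 February 2017.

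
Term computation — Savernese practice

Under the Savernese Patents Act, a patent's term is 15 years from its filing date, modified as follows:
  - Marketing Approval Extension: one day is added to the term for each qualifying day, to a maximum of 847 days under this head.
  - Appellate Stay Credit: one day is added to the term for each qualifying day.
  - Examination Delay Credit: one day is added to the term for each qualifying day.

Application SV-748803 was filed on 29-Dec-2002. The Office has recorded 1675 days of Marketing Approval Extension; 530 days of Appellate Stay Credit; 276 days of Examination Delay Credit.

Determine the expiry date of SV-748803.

Base term: filing date + 15 years → 29 December 2017.
Marketing Approval Extension: 1675 days claimed exceeds the 847-day cap, so +847 days → 24 April 2020.
Appellate Stay Credit: +530 days → 6 October 2021.
Examination Delay Credit: +276 days → 9 July 2022.

July 9, 2022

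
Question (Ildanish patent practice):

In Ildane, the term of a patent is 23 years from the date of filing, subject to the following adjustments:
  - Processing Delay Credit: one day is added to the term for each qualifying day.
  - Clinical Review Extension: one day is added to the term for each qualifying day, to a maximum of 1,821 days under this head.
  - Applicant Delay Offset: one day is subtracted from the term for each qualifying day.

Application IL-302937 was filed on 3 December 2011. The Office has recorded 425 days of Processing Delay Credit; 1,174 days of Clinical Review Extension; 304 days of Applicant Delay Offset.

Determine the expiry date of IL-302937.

Base term: filing date + 23 years → 3 December 2034.
Processing Delay Credit: +425 days → 1 February 2036.
Clinical Review Extension: 1174 days (within the 1821-day cap) → +1174 days → 20 April 2039.
Applicant Delay Offset: −304 days → 20 June 2038.

June 20, 2038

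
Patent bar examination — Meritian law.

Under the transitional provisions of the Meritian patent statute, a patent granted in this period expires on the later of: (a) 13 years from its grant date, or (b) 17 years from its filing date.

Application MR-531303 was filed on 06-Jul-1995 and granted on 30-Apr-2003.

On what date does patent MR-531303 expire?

April 30, 2016

(a) grant + 13 years → 30 April 2016.
(b) filing + 17 years → 6 July 2012.
Later of the two: 30 April 2016.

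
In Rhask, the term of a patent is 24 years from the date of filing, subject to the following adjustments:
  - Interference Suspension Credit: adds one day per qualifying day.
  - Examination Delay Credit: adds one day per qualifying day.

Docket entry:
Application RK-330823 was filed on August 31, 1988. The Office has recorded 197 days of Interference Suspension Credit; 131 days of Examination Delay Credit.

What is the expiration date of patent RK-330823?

Base term: filing date + 24 years → 31 August 2012.
Interference Suspension Credit: +197 days → 16 March 2013.
Examination Delay Credit: +131 days → 25 July 2013.

2013-07-25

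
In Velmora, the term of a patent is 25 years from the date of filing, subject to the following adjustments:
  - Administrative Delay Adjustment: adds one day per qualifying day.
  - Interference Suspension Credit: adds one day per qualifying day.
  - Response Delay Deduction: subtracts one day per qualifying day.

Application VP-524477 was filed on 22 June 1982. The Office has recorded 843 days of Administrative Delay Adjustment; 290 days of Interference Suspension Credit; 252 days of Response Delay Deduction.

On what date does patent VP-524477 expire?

Base term: filing date + 25 years → 22 June 2007.
Administrative Delay Adjustment: +843 days → 12 October 2009.
Interference Suspension Credit: +290 days → 29 July 2010.
Response Delay Deduction: −252 days → 19 November 2009.

2009-11-19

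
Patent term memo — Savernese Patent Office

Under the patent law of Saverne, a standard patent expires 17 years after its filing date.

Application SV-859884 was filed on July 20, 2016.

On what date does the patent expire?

July 20, 2033

Filing date + 17 years → 20 July 2033.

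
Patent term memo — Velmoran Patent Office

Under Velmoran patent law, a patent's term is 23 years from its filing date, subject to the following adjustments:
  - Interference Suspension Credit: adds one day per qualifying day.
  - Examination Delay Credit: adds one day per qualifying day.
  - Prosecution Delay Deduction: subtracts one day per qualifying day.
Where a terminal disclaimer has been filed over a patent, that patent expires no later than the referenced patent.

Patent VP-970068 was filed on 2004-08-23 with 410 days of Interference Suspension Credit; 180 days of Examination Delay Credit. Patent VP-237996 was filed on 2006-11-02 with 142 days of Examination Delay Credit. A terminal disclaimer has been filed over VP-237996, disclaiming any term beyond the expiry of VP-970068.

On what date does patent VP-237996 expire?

Natural term of VP-237996:
  Base: filing + 23 years → 2 November 2029.
  Examination Delay Credit: +142 days → 24 March 2030.
Expiry of referenced patent VP-970068:
  Base: filing + 23 years → 23 August 2027.
  Interference Suspension Credit: +410 days → 6 October 2028.
  Examination Delay Credit: +180 days → 4 April 2029.
Terminal disclaimer: VP-237996 expires on the earlier of 24 March 2030 and 4 April 2029.

April 4, 2029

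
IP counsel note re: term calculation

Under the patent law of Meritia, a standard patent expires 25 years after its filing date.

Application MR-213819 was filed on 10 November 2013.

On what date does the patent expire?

Filing date + 25 years → 10 November 2038.

November 10, 2038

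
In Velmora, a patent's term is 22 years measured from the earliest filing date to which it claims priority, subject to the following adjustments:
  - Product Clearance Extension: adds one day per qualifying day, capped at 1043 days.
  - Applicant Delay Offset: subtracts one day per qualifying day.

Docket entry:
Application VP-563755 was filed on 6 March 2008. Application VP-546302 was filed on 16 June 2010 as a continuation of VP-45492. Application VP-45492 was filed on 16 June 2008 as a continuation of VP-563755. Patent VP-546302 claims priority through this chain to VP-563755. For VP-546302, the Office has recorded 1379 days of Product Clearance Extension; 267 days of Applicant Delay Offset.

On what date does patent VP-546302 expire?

April 20, 2032

Earliest priority filing: 6 March 2008.
Base term: 6 March 2008 + 22 years → 6 March 2030.
Product Clearance Extension: 1379 days claimed exceeds the 1043-day cap, so +1043 days → 12 January 2033.
Applicant Delay Offset: −267 days → 20 April 2032.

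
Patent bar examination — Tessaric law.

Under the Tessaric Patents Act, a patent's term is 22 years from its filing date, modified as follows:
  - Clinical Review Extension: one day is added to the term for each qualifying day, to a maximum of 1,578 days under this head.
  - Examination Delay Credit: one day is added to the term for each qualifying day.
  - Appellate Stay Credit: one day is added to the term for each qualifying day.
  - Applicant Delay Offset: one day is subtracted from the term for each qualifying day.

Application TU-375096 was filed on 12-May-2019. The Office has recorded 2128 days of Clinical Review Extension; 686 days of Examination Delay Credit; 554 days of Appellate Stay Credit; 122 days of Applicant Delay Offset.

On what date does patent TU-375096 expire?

Base term: filing date + 22 years → 12 May 2041.
Clinical Review Extension: 2128 days claimed exceeds the 1578-day cap, so +1578 days → 6 September 2045.
Examination Delay Credit: +686 days → 24 July 2047.
Appellate Stay Credit: +554 days → 28 January 2049.
Applicant Delay Offset: −122 days → 28 September 2048.

September 28, 2048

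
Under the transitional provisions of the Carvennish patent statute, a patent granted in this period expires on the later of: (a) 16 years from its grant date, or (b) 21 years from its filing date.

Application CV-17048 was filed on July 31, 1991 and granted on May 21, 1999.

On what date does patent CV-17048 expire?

(a) grant + 16 years → 21 May 2015.
(b) filing + 21 years → 31 July 2012.
Later of the two: 21 May 2015.

May 21, 2015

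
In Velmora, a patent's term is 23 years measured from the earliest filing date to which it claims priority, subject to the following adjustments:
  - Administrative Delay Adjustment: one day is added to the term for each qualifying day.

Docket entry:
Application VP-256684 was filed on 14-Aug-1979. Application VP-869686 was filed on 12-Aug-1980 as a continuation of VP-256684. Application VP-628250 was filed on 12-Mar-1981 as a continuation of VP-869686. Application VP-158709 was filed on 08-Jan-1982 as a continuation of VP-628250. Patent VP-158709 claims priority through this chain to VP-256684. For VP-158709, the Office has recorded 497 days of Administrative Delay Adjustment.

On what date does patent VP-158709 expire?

Earliest priority filing: 14 August 1979.
Base term: 14 August 1979 + 23 years → 14 August 2002.
Administrative Delay Adjustment: +497 days → 24 December 2003.

2003-12-24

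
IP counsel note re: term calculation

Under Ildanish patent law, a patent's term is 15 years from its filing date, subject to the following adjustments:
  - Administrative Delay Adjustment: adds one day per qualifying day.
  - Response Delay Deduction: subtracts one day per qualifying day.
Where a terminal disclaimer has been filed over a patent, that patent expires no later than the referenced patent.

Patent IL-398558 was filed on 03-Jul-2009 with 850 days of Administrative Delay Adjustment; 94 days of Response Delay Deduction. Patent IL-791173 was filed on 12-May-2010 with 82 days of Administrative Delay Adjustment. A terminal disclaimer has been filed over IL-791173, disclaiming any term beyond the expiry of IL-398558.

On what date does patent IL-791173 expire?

Natural term of IL-791173:
  Base: filing + 15 years → 12 May 2025.
  Administrative Delay Adjustment: +82 days → 2 August 2025.
Expiry of referenced patent IL-398558:
  Base: filing + 15 years → 3 July 2024.
  Administrative Delay Adjustment: +850 days → 31 October 2026.
  Response Delay Deduction: −94 days → 29 July 2026.
Terminal disclaimer: IL-791173 expires on the earlier of 2 August 2025 and 29 July 2026.

2025-08-02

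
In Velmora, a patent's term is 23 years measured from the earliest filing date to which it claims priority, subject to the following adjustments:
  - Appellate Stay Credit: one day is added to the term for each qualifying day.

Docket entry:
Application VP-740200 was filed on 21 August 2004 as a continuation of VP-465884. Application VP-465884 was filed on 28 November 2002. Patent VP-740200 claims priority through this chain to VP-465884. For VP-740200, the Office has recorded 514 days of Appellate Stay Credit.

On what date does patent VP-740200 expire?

April 26, 2027

Earliest priority filing: 28 November 2002.
Base term: 28 November 2002 + 23 years → 28 November 2025.
Appellate Stay Credit: +514 days → 26 April 2027.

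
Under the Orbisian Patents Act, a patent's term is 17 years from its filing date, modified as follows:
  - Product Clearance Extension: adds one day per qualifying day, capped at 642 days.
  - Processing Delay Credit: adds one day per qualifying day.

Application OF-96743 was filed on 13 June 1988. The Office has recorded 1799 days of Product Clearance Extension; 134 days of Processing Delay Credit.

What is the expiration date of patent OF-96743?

2007-07-29

Base term: filing date + 17 years → 13 June 2005.
Product Clearance Extension: 1799 days claimed exceeds the 642-day cap, so +642 days → 17 March 2007.
Processing Delay Credit: +134 days → 29 July 2007.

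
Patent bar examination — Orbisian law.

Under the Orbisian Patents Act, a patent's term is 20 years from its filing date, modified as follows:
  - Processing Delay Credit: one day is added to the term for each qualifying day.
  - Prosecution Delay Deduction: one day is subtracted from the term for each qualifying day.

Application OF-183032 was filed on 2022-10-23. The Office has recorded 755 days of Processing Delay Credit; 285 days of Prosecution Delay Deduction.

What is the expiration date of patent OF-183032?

February 5, 2044

Base term: filing date + 20 years → 23 October 2042.
Processing Delay Credit: +755 days → 16 November 2044.
Prosecution Delay Deduction: −285 days → 5 February 2044.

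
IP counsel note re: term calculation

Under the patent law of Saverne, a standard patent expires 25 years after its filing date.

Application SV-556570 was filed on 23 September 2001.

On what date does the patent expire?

Filing date + 25 years → 23 September 2026.

2026-09-23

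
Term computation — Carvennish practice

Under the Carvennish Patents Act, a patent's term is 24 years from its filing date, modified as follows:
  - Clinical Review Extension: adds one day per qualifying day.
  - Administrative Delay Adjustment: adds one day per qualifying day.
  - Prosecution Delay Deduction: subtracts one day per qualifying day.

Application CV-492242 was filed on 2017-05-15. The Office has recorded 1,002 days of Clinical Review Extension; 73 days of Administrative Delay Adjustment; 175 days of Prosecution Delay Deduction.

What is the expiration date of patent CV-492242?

2043-11-01

Base term: filing date + 24 years → 15 May 2041.
Clinical Review Extension: +1002 days → 11 February 2044.
Administrative Delay Adjustment: +73 days → 24 April 2044.
Prosecution Delay Deduction: −175 days → 1 November 2043.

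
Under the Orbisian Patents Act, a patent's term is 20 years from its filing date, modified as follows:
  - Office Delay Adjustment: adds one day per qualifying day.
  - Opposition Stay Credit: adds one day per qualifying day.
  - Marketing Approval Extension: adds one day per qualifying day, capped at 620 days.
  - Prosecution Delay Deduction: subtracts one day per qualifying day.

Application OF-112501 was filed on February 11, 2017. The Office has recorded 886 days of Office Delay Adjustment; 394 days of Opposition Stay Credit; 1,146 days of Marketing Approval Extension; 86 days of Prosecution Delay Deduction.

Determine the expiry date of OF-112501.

Base term: filing date + 20 years → 11 February 2037.
Office Delay Adjustment: +886 days → 17 July 2039.
Opposition Stay Credit: +394 days → 14 August 2040.
Marketing Approval Extension: 1146 days claimed exceeds the 620-day cap, so +620 days → 26 April 2042.
Prosecution Delay Deduction: −86 days → 30 January 2042.

January 30, 2042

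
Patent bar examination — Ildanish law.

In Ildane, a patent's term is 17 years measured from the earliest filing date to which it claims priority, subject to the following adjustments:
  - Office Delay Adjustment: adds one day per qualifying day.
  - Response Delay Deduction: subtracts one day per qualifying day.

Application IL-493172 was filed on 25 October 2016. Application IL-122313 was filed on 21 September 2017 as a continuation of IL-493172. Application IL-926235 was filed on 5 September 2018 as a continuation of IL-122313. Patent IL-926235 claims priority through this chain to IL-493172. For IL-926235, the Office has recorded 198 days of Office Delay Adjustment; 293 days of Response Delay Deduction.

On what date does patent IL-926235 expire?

Earliest priority filing: 25 October 2016.
Base term: 25 October 2016 + 17 years → 25 October 2033.
Office Delay Adjustment: +198 days → 11 May 2034.
Response Delay Deduction: −293 days → 22 July 2033.

2033-07-22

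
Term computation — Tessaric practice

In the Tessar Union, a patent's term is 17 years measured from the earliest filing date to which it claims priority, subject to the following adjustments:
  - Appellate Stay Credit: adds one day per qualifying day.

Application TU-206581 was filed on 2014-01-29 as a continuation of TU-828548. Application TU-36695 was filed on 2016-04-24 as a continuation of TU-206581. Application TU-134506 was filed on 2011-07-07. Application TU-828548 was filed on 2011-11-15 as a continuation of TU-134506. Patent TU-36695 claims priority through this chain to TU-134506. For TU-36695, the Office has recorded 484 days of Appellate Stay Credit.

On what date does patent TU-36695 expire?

Earliest priority filing: 7 July 2011.
Base term: 7 July 2011 + 17 years → 7 July 2028.
Appellate Stay Credit: +484 days → 3 November 2029.

November 3, 2029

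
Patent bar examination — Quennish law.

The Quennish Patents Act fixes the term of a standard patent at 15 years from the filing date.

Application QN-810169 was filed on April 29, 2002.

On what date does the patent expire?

April 29, 2017

Filing date + 15 years → 29 April 2017.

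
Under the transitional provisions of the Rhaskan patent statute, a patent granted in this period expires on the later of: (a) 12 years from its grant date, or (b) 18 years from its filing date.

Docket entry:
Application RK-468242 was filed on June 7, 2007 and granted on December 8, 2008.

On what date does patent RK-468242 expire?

June 7, 2025

(a) grant + 12 years → 8 December 2020.
(b) filing + 18 years → 7 June 2025.
Later of the two: 7 June 2025.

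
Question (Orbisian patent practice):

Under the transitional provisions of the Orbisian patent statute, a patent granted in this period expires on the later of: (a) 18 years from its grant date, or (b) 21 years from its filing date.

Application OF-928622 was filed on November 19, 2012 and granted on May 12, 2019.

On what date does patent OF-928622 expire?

2037-05-12

(a) grant + 18 years → 12 May 2037.
(b) filing + 21 years → 19 November 2033.
Later of the two: 12 May 2037.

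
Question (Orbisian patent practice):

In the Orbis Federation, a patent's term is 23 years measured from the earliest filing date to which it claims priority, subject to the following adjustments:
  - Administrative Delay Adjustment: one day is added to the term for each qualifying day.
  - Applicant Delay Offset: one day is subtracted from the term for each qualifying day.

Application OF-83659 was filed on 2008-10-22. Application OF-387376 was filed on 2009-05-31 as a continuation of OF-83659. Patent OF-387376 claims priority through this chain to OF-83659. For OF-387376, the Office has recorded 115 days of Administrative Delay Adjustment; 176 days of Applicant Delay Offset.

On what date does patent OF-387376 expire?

Earliest priority filing: 22 October 2008.
Base term: 22 October 2008 + 23 years → 22 October 2031.
Administrative Delay Adjustment: +115 days → 14 February 2032.
Applicant Delay Offset: −176 days → 22 August 2031.

August 22, 2031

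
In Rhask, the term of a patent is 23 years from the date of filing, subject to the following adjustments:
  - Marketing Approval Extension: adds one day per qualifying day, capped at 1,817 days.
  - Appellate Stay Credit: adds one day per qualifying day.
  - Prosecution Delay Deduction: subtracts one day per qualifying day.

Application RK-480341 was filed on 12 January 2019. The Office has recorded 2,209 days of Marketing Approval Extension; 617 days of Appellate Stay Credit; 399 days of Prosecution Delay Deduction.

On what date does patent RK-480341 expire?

Base term: filing date + 23 years → 12 January 2042.
Marketing Approval Extension: 2209 days claimed exceeds the 1817-day cap, so +1817 days → 3 January 2047.
Appellate Stay Credit: +617 days → 11 September 2048.
Prosecution Delay Deduction: −399 days → 9 August 2047.

2047-08-09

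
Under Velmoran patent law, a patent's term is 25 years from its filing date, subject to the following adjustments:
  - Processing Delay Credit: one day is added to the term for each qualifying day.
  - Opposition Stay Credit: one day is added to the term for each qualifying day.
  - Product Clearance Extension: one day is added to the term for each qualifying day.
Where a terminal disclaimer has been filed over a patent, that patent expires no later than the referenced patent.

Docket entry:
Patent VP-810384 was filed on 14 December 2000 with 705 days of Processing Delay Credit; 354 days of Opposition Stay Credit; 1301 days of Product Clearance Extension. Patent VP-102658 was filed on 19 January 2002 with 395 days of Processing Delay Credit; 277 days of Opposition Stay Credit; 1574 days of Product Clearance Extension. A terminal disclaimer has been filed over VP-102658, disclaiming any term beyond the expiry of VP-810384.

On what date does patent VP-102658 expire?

2032-05-31

Natural term of VP-102658:
  Base: filing + 25 years → 19 January 2027.
  Processing Delay Credit: +395 days → 18 February 2028.
  Opposition Stay Credit: +277 days → 21 November 2028.
  Product Clearance Extension: +1574 days → 14 March 2033.
Expiry of referenced patent VP-810384:
  Base: filing + 25 years → 14 December 2025.
  Processing Delay Credit: +705 days → 19 November 2027.
  Opposition Stay Credit: +354 days → 7 November 2028.
  Product Clearance Extension: +1301 days → 31 May 2032.
Terminal disclaimer: VP-102658 expires on the earlier of 14 March 2033 and 31 May 2032.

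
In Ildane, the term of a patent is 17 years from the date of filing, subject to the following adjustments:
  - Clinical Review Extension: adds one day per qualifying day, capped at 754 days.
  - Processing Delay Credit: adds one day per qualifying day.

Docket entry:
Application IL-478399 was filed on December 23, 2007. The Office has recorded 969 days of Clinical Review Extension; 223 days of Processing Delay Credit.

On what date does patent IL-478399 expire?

August 27, 2027

Base term: filing date + 17 years → 23 December 2024.
Clinical Review Extension: 969 days claimed exceeds the 754-day cap, so +754 days → 16 January 2027.
Processing Delay Credit: +223 days → 27 August 2027.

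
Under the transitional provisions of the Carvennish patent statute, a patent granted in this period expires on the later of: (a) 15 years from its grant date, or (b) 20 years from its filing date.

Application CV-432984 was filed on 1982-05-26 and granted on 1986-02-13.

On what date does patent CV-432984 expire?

May 26, 2002

(a) grant + 15 years → 13 February 2001.
(b) filing + 20 years → 26 May 2002.
Later of the two: 26 May 2002.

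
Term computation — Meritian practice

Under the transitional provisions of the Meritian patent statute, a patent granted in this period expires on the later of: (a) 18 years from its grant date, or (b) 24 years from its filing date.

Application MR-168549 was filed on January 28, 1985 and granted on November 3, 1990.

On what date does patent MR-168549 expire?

2009-01-28

(a) grant + 18 years → 3 November 2008.
(b) filing + 24 years → 28 January 2009.
Later of the two: 28 January 2009.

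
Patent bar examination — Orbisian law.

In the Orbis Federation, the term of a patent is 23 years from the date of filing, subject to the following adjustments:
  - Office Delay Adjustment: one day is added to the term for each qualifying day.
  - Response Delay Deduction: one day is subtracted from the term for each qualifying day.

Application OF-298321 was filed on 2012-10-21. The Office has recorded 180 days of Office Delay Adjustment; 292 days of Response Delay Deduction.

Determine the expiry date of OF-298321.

Base term: filing date + 23 years → 21 October 2035.
Office Delay Adjustment: +180 days → 18 April 2036.
Response Delay Deduction: −292 days → 1 July 2035.

July 1, 2035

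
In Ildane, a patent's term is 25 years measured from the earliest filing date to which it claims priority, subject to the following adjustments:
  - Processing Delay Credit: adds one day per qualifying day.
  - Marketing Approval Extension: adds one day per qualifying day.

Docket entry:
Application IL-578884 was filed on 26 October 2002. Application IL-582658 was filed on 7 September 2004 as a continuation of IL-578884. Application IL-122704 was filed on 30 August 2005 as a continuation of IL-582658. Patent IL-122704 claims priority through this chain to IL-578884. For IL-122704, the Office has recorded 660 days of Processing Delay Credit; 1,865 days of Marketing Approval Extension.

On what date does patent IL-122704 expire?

Earliest priority filing: 26 October 2002.
Base term: 26 October 2002 + 25 years → 26 October 2027.
Processing Delay Credit: +660 days → 16 August 2029.
Marketing Approval Extension: +1865 days → 24 September 2034.

2034-09-24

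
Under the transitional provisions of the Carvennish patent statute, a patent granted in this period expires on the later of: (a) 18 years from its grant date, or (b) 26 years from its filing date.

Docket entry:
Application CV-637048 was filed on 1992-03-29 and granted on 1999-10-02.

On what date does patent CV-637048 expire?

2018-03-29

(a) grant + 18 years → 2 October 2017.
(b) filing + 26 years → 29 March 2018.
Later of the two: 29 March 2018.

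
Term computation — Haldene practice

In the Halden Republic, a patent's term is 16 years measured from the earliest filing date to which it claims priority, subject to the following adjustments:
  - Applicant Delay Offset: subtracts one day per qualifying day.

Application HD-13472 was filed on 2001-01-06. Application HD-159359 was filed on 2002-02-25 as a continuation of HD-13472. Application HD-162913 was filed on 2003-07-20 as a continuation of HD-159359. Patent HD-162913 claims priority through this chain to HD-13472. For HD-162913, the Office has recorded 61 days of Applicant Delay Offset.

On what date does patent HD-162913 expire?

Earliest priority filing: 6 January 2001.
Base term: 6 January 2001 + 16 years → 6 January 2017.
Applicant Delay Offset: −61 days → 6 November 2016.

2016-11-06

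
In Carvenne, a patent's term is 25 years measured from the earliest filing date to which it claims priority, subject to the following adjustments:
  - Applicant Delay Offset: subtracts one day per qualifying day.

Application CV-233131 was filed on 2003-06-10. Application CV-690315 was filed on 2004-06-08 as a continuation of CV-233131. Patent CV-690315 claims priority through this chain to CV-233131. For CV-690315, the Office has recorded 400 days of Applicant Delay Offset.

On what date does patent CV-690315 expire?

May 7, 2027

Earliest priority filing: 10 June 2003.
Base term: 10 June 2003 + 25 years → 10 June 2028.
Applicant Delay Offset: −400 days → 7 May 2027.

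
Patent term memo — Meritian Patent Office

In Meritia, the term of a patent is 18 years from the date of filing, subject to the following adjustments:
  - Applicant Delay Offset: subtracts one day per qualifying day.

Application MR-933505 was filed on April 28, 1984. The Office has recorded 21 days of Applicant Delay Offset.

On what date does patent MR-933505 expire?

Base term: filing date + 18 years → 28 April 2002.
Applicant Delay Offset: −21 days → 7 April 2002.

April 7, 2002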